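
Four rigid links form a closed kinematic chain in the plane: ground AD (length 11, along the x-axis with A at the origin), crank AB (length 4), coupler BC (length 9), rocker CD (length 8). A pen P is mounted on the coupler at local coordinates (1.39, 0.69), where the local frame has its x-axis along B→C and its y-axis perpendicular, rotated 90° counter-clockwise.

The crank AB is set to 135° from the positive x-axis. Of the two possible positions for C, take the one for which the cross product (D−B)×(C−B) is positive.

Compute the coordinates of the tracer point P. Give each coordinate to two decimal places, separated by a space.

-1.76 3.95

A=(0,0), D=(11.00,0)
B = A + 4.00·(cos135°, sin135°) = (-2.8284, 2.8284)
|BD| = 14.1147
circle(B,9.00) ∩ circle(D,8.00): a=7.6596, h=4.7256
  candidates: C₊=(5.6227,5.9233) cross=66.700; C₋=(3.7288,-3.3362) cross=-66.700
  mode + wants cross > 0 → take C=(5.6227,5.9233) (cross=66.700)
ex = (C−B)/|BC| = (0.9390,0.3439); ey = (-0.3439,0.9390)
P = B + 1.39·ex + 0.69·ey = (-1.7605,3.9543)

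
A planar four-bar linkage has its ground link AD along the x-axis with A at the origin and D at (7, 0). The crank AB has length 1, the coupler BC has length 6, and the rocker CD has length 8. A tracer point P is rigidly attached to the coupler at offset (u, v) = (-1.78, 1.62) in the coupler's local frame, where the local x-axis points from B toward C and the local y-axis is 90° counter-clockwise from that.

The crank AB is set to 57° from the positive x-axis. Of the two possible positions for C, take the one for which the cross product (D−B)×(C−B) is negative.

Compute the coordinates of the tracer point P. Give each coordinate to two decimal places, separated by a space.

2.06 2.71

A=(0,0), D=(7.00,0)
B = A + 1.00·(cos57°, sin57°) = (0.5446, 0.8387)
|BD| = 6.5096
circle(B,6.00) ∩ circle(D,8.00): a=1.1041, h=5.8975
  candidates: C₊=(2.3994,6.5448) cross=38.391; C₋=(0.8798,-5.1520) cross=-38.391
  mode - wants cross < 0 → take C=(0.8798,-5.1520) (cross=-38.391)
ex = (C−B)/|BC| = (0.0559,-0.9984); ey = (0.9984,0.0559)
P = B + -1.78·ex + 1.62·ey = (2.0627,2.7064)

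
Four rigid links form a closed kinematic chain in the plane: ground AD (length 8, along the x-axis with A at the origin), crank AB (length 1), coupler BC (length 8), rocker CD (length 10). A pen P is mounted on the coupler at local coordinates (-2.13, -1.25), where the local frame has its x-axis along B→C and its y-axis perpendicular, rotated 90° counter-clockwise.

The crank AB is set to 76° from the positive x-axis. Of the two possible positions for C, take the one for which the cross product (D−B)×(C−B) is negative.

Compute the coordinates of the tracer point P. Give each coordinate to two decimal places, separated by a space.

-1.17 3.00

A=(0,0), D=(8.00,0)
B = A + 1.00·(cos76°, sin76°) = (0.2419, 0.9703)
|BD| = 7.8185
circle(B,8.00) ∩ circle(D,10.00): a=1.6070, h=7.8369
  candidates: C₊=(2.8091,8.5472) cross=61.273; C₋=(0.8640,-7.0055) cross=-61.273
  mode - wants cross < 0 → take C=(0.8640,-7.0055) (cross=-61.273)
ex = (C−B)/|BC| = (0.0778,-0.9970); ey = (0.9970,0.0778)
P = B + -2.13·ex + -1.25·ey = (-1.1699,2.9967)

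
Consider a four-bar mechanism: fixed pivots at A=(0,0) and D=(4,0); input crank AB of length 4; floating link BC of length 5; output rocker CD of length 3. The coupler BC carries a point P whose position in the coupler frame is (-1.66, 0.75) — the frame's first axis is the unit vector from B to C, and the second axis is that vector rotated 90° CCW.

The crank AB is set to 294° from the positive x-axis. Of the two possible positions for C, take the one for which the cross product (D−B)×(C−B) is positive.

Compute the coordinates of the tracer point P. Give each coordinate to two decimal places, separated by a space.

0.98 -5.36

A=(0,0), D=(4.00,0)
B = A + 4.00·(cos294°, sin294°) = (1.6269, -3.6542)
|BD| = 4.3571
circle(B,5.00) ∩ circle(D,3.00): a=4.0146, h=2.9804
  candidates: C₊=(1.3139,1.3360) cross=12.986; C₋=(6.3130,-1.9105) cross=-12.986
  mode + wants cross > 0 → take C=(1.3139,1.3360) (cross=12.986)
ex = (C−B)/|BC| = (-0.0626,0.9980); ey = (-0.9980,-0.0626)
P = B + -1.66·ex + 0.75·ey = (0.9823,-5.3579)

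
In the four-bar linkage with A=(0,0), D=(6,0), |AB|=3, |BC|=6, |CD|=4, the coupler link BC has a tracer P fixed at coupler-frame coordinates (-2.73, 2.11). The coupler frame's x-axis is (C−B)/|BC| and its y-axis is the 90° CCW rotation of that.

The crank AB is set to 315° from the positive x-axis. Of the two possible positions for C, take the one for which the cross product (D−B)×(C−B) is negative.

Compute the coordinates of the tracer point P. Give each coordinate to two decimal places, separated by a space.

A=(0,0), D=(6.00,0)
B = A + 3.00·(cos315°, sin315°) = (2.1213, -2.1213)
|BD| = 4.4209
circle(B,6.00) ∩ circle(D,4.00): a=4.4724, h=3.9997
  candidates: C₊=(4.1260,3.5339) cross=17.682; C₋=(7.9644,-3.4844) cross=-17.682
  mode - wants cross < 0 → take C=(7.9644,-3.4844) (cross=-17.682)
ex = (C−B)/|BC| = (0.9739,-0.2272); ey = (0.2272,0.9739)
P = B + -2.73·ex + 2.11·ey = (-0.0580,0.5537)

-0.06 0.55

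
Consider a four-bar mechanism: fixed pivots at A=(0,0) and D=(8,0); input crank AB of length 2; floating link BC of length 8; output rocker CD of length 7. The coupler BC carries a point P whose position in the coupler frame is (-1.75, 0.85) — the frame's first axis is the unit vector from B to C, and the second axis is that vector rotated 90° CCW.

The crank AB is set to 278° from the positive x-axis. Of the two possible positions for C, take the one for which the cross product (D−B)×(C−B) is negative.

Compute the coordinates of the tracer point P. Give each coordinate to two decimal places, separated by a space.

A=(0,0), D=(8.00,0)
B = A + 2.00·(cos278°, sin278°) = (0.2783, -1.9805)
|BD| = 7.9716
circle(B,8.00) ∩ circle(D,7.00): a=4.9266, h=6.3030
  candidates: C₊=(3.4845,5.3489) cross=50.245; C₋=(6.6165,-6.8619) cross=-50.245
  mode - wants cross < 0 → take C=(6.6165,-6.8619) (cross=-50.245)
ex = (C−B)/|BC| = (0.7923,-0.6102); ey = (0.6102,0.7923)
P = B + -1.75·ex + 0.85·ey = (-0.5895,-0.2393)

-0.59 -0.24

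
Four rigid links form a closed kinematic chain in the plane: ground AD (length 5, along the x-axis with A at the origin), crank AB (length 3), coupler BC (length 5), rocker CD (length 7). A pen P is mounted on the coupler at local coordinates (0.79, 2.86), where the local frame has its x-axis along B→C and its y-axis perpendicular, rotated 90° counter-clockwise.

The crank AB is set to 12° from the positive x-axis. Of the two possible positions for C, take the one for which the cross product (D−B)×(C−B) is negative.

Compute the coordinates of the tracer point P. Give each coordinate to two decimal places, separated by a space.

A=(0,0), D=(5.00,0)
B = A + 3.00·(cos12°, sin12°) = (2.9344, 0.6237)
|BD| = 2.1577
circle(B,5.00) ∩ circle(D,7.00): a=-4.4827, h=2.2148
  candidates: C₊=(-0.7166,4.0398) cross=4.779; C₋=(-1.9971,-0.2007) cross=-4.779
  mode - wants cross < 0 → take C=(-1.9971,-0.2007) (cross=-4.779)
ex = (C−B)/|BC| = (-0.9863,-0.1649); ey = (0.1649,-0.9863)
P = B + 0.79·ex + 2.86·ey = (2.6268,-2.3274)

2.63 -2.33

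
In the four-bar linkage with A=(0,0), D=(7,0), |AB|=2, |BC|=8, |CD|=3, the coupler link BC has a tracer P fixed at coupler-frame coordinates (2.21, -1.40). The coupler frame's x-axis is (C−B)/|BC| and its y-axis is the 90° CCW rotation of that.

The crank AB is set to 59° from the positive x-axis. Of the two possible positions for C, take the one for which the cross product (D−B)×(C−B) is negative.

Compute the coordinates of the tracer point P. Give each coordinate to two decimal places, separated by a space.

A=(0,0), D=(7.00,0)
B = A + 2.00·(cos59°, sin59°) = (1.0301, 1.7143)
|BD| = 6.2112
circle(B,8.00) ∩ circle(D,3.00): a=7.5331, h=2.6931
  candidates: C₊=(9.0139,2.2236) cross=16.727; C₋=(7.5272,-2.9533) cross=-16.727
  mode - wants cross < 0 → take C=(7.5272,-2.9533) (cross=-16.727)
ex = (C−B)/|BC| = (0.8121,-0.5835); ey = (0.5835,0.8121)
P = B + 2.21·ex + -1.40·ey = (2.0081,-0.7121)

2.01 -0.71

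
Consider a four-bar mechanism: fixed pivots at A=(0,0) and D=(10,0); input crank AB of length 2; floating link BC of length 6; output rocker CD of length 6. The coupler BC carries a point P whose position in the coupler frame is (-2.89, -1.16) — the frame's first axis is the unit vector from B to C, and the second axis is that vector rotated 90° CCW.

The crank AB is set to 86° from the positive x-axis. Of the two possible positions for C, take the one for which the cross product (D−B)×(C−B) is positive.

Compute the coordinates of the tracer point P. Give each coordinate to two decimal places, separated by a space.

-2.12 -0.15

A=(0,0), D=(10.00,0)
B = A + 2.00·(cos86°, sin86°) = (0.1395, 1.9951)
|BD| = 10.0603
circle(B,6.00) ∩ circle(D,6.00): a=5.0302, h=3.2707
  candidates: C₊=(5.7184,4.2033) cross=32.904; C₋=(4.4211,-2.2082) cross=-32.904
  mode + wants cross > 0 → take C=(5.7184,4.2033) (cross=32.904)
ex = (C−B)/|BC| = (0.9298,0.3680); ey = (-0.3680,0.9298)
P = B + -2.89·ex + -1.16·ey = (-2.1207,-0.1471)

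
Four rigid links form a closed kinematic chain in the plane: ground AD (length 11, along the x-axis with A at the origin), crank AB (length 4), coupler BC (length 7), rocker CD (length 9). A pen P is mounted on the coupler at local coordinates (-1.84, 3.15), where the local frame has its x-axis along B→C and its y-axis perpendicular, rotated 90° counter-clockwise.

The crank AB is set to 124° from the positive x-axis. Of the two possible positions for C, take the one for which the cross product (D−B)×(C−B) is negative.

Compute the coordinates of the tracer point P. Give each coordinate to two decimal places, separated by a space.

A=(0,0), D=(11.00,0)
B = A + 4.00·(cos124°, sin124°) = (-2.2368, 3.3162)
|BD| = 13.6458
circle(B,7.00) ∩ circle(D,9.00): a=5.6504, h=4.1319
  candidates: C₊=(4.2484,5.9511) cross=56.384; C₋=(2.2401,-2.0651) cross=-56.384
  mode - wants cross < 0 → take C=(2.2401,-2.0651) (cross=-56.384)
ex = (C−B)/|BC| = (0.6396,-0.7687); ey = (0.7687,0.6396)
P = B + -1.84·ex + 3.15·ey = (-0.9920,6.7452)

-0.99 6.75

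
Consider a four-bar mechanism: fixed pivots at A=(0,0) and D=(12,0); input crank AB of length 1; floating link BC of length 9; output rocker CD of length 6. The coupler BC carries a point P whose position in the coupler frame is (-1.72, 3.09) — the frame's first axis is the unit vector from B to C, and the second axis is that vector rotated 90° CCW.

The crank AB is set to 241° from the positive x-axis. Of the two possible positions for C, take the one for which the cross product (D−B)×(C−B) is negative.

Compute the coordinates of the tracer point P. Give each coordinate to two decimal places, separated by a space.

-0.89 2.64

A=(0,0), D=(12.00,0)
B = A + 1.00·(cos241°, sin241°) = (-0.4848, -0.8746)
|BD| = 12.5154
circle(B,9.00) ∩ circle(D,6.00): a=8.0555, h=4.0136
  candidates: C₊=(7.2705,3.6921) cross=50.232; C₋=(7.8315,-4.3155) cross=-50.232
  mode - wants cross < 0 → take C=(7.8315,-4.3155) (cross=-50.232)
ex = (C−B)/|BC| = (0.9240,-0.3823); ey = (0.3823,0.9240)
P = B + -1.72·ex + 3.09·ey = (-0.8928,2.6382)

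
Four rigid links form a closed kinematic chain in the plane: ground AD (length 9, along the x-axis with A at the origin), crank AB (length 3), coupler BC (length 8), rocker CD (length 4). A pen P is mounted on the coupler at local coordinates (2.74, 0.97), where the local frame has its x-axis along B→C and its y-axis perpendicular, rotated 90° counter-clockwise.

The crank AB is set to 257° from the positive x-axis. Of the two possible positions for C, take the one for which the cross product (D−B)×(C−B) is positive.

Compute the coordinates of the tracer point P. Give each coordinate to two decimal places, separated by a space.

A=(0,0), D=(9.00,0)
B = A + 3.00·(cos257°, sin257°) = (-0.6749, -2.9231)
|BD| = 10.1068
circle(B,8.00) ∩ circle(D,4.00): a=7.4280, h=2.9706
  candidates: C₊=(5.5766,2.0689) cross=30.023; C₋=(7.2949,-3.6184) cross=-30.023
  mode + wants cross > 0 → take C=(5.5766,2.0689) (cross=30.023)
ex = (C−B)/|BC| = (0.7814,0.6240); ey = (-0.6240,0.7814)
P = B + 2.74·ex + 0.97·ey = (0.8610,-0.4554)

0.86 -0.46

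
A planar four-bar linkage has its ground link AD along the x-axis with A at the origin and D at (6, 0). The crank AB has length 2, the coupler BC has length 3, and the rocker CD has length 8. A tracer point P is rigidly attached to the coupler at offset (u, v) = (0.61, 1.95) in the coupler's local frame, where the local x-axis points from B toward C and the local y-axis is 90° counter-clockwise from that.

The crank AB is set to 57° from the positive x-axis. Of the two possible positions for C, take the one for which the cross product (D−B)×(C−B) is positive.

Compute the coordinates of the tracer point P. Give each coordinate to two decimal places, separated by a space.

A=(0,0), D=(6.00,0)
B = A + 2.00·(cos57°, sin57°) = (1.0893, 1.6773)
|BD| = 5.1893
circle(B,3.00) ∩ circle(D,8.00): a=-2.7047, h=1.2978
  candidates: C₊=(-1.0508,3.7798) cross=6.735; C₋=(-1.8898,1.3234) cross=-6.735
  mode + wants cross > 0 → take C=(-1.0508,3.7798) (cross=6.735)
ex = (C−B)/|BC| = (-0.7133,0.7008); ey = (-0.7008,-0.7133)
P = B + 0.61·ex + 1.95·ey = (-0.7124,0.7138)

-0.71 0.71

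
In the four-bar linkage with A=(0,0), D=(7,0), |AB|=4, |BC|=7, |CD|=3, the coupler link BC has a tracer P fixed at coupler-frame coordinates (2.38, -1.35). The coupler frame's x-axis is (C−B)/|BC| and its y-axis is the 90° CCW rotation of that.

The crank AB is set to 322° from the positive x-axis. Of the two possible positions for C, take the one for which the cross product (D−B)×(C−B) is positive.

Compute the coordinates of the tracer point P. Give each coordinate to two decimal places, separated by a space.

A=(0,0), D=(7.00,0)
B = A + 4.00·(cos322°, sin322°) = (3.1520, -2.4626)
|BD| = 4.5685
circle(B,7.00) ∩ circle(D,3.00): a=6.6620, h=2.1488
  candidates: C₊=(7.6050,2.9384) cross=9.817; C₋=(9.9216,-0.6813) cross=-9.817
  mode + wants cross > 0 → take C=(7.6050,2.9384) (cross=9.817)
ex = (C−B)/|BC| = (0.6361,0.7716); ey = (-0.7716,0.6361)
P = B + 2.38·ex + -1.35·ey = (5.7077,-1.4851)

5.71 -1.49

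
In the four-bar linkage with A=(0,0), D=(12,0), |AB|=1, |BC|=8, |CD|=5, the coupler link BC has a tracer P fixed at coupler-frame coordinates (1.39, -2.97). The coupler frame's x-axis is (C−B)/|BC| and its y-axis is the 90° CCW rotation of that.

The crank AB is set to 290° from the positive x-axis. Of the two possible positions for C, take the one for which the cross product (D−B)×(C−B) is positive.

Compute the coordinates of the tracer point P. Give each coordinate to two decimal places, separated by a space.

A=(0,0), D=(12.00,0)
B = A + 1.00·(cos290°, sin290°) = (0.3420, -0.9397)
|BD| = 11.6958
circle(B,8.00) ∩ circle(D,5.00): a=7.5152, h=2.7427
  candidates: C₊=(7.6125,2.3979) cross=32.078; C₋=(8.0532,-3.0697) cross=-32.078
  mode + wants cross > 0 → take C=(7.6125,2.3979) (cross=32.078)
ex = (C−B)/|BC| = (0.9088,0.4172); ey = (-0.4172,0.9088)
P = B + 1.39·ex + -2.97·ey = (2.8444,-3.0590)

2.84 -3.06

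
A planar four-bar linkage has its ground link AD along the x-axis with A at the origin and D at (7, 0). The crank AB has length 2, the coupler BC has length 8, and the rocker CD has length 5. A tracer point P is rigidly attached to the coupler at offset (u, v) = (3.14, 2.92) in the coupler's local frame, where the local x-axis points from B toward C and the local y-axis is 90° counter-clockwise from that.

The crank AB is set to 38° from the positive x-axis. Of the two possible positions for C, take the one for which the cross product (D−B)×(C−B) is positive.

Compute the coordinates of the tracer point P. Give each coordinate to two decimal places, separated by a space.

A=(0,0), D=(7.00,0)
B = A + 2.00·(cos38°, sin38°) = (1.5760, 1.2313)
|BD| = 5.5620
circle(B,8.00) ∩ circle(D,5.00): a=6.2869, h=4.9472
  candidates: C₊=(8.8022,4.6639) cross=27.516; C₋=(6.6117,-4.9849) cross=-27.516
  mode + wants cross > 0 → take C=(8.8022,4.6639) (cross=27.516)
ex = (C−B)/|BC| = (0.9033,0.4291); ey = (-0.4291,0.9033)
P = B + 3.14·ex + 2.92·ey = (3.1594,5.2162)

3.16 5.22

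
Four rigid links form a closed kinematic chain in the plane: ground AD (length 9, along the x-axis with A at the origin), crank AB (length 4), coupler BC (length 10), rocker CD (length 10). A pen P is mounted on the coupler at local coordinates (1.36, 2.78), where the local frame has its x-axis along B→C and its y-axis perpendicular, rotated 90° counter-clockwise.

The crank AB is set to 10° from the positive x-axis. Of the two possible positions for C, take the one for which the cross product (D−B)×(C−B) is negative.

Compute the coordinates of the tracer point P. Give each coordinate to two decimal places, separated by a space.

A=(0,0), D=(9.00,0)
B = A + 4.00·(cos10°, sin10°) = (3.9392, 0.6946)
|BD| = 5.1082
circle(B,10.00) ∩ circle(D,10.00): a=2.5541, h=9.6683
  candidates: C₊=(7.7843,9.9258) cross=49.388; C₋=(5.1550,-9.2312) cross=-49.388
  mode - wants cross < 0 → take C=(5.1550,-9.2312) (cross=-49.388)
ex = (C−B)/|BC| = (0.1216,-0.9926); ey = (0.9926,0.1216)
P = B + 1.36·ex + 2.78·ey = (6.8639,-0.3173)

6.86 -0.32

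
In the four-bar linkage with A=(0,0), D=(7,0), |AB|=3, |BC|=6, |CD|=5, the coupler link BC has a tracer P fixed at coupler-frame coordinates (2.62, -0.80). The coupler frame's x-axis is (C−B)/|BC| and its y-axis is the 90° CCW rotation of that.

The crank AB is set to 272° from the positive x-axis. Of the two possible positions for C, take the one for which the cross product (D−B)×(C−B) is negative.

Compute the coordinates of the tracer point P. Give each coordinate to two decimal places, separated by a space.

2.35 -4.57

A=(0,0), D=(7.00,0)
B = A + 3.00·(cos272°, sin272°) = (0.1047, -2.9982)
|BD| = 7.5189
circle(B,6.00) ∩ circle(D,5.00): a=4.4909, h=3.9789
  candidates: C₊=(2.6366,2.4415) cross=29.917; C₋=(5.8097,-4.8563) cross=-29.917
  mode - wants cross < 0 → take C=(5.8097,-4.8563) (cross=-29.917)
ex = (C−B)/|BC| = (0.9508,-0.3097); ey = (0.3097,0.9508)
P = B + 2.62·ex + -0.80·ey = (2.3482,-4.5702)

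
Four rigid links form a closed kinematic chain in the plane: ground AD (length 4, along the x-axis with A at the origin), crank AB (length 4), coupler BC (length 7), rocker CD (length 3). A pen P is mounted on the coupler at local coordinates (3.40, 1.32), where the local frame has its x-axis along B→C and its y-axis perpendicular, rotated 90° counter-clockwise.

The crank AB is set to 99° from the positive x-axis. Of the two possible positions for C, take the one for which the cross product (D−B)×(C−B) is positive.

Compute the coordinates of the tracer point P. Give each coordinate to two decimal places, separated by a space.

3.00 4.33

A=(0,0), D=(4.00,0)
B = A + 4.00·(cos99°, sin99°) = (-0.6257, 3.9508)
|BD| = 6.0832
circle(B,7.00) ∩ circle(D,3.00): a=6.3293, h=2.9899
  candidates: C₊=(6.1289,2.1137) cross=18.188; C₋=(2.2454,-2.4334) cross=-18.188
  mode + wants cross > 0 → take C=(6.1289,2.1137) (cross=18.188)
ex = (C−B)/|BC| = (0.9649,-0.2624); ey = (0.2624,0.9649)
P = B + 3.40·ex + 1.32·ey = (3.0015,4.3322)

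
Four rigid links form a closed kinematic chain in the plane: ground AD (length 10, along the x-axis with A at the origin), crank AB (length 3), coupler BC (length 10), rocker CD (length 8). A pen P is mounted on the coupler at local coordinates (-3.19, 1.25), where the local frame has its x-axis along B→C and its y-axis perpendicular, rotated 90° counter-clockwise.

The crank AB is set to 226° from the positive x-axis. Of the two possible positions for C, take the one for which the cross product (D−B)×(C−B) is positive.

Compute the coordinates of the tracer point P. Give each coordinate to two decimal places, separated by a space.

-5.07 -3.83

A=(0,0), D=(10.00,0)
B = A + 3.00·(cos226°, sin226°) = (-2.0840, -2.1580)
|BD| = 12.2752
circle(B,10.00) ∩ circle(D,8.00): a=7.6040, h=6.4946
  candidates: C₊=(4.2598,5.5722) cross=79.722; C₋=(6.5433,-7.2147) cross=-79.722
  mode + wants cross > 0 → take C=(4.2598,5.5722) (cross=79.722)
ex = (C−B)/|BC| = (0.6344,0.7730); ey = (-0.7730,0.6344)
P = B + -3.19·ex + 1.25·ey = (-5.0739,-3.8310)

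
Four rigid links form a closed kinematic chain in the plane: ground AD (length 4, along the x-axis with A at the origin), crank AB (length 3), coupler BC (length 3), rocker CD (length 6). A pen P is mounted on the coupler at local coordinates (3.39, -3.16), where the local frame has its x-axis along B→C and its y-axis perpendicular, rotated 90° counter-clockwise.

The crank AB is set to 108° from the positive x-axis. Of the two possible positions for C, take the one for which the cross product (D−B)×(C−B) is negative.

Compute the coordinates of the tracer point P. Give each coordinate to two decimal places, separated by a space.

-5.09 0.82

A=(0,0), D=(4.00,0)
B = A + 3.00·(cos108°, sin108°) = (-0.9271, 2.8532)
|BD| = 5.6935
circle(B,3.00) ∩ circle(D,6.00): a=0.4757, h=2.9621
  candidates: C₊=(0.9689,5.1781) cross=16.865; C₋=(-1.9998,0.0515) cross=-16.865
  mode - wants cross < 0 → take C=(-1.9998,0.0515) (cross=-16.865)
ex = (C−B)/|BC| = (-0.3576,-0.9339); ey = (0.9339,-0.3576)
P = B + 3.39·ex + -3.16·ey = (-5.0903,0.8172)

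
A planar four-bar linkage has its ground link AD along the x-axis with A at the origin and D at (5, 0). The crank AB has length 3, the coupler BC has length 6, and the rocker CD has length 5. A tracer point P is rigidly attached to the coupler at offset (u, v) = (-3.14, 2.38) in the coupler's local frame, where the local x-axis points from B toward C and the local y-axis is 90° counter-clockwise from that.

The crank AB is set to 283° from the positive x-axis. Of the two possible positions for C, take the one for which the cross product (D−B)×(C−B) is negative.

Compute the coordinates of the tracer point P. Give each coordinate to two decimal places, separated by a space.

-1.56 0.32

A=(0,0), D=(5.00,0)
B = A + 3.00·(cos283°, sin283°) = (0.6749, -2.9231)
|BD| = 5.2203
circle(B,6.00) ∩ circle(D,5.00): a=3.6637, h=4.7515
  candidates: C₊=(1.0497,3.0652) cross=24.804; C₋=(6.3710,-4.8084) cross=-24.804
  mode - wants cross < 0 → take C=(6.3710,-4.8084) (cross=-24.804)
ex = (C−B)/|BC| = (0.9494,-0.3142); ey = (0.3142,0.9494)
P = B + -3.14·ex + 2.38·ey = (-1.5583,0.3230)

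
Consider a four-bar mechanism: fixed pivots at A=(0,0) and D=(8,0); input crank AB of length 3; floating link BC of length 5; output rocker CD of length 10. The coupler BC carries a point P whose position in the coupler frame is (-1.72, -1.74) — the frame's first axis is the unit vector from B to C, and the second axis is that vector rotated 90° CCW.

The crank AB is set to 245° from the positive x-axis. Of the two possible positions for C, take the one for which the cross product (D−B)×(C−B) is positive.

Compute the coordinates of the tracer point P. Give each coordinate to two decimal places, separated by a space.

A=(0,0), D=(8.00,0)
B = A + 3.00·(cos245°, sin245°) = (-1.2679, -2.7189)
|BD| = 9.6585
circle(B,5.00) ∩ circle(D,10.00): a=0.9466, h=4.9096
  candidates: C₊=(-1.7416,2.2586) cross=47.419; C₋=(1.0226,-7.1635) cross=-47.419
  mode + wants cross > 0 → take C=(-1.7416,2.2586) (cross=47.419)
ex = (C−B)/|BC| = (-0.0947,0.9955); ey = (-0.9955,-0.0947)
P = B + -1.72·ex + -1.74·ey = (0.6273,-4.2663)

0.63 -4.27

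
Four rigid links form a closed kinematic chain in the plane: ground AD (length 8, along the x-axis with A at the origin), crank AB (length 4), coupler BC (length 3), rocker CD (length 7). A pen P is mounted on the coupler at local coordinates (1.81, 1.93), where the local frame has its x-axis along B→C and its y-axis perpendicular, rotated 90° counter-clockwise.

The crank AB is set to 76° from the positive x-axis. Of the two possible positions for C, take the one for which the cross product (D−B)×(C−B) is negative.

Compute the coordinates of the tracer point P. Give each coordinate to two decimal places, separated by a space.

A=(0,0), D=(8.00,0)
B = A + 4.00·(cos76°, sin76°) = (0.9677, 3.8812)
|BD| = 8.0322
circle(B,3.00) ∩ circle(D,7.00): a=1.5262, h=2.5828
  candidates: C₊=(3.5519,5.4050) cross=20.746; C₋=(1.0558,0.8825) cross=-20.746
  mode - wants cross < 0 → take C=(1.0558,0.8825) (cross=-20.746)
ex = (C−B)/|BC| = (0.0294,-0.9996); ey = (0.9996,0.0294)
P = B + 1.81·ex + 1.93·ey = (2.9500,2.1287)

2.95 2.13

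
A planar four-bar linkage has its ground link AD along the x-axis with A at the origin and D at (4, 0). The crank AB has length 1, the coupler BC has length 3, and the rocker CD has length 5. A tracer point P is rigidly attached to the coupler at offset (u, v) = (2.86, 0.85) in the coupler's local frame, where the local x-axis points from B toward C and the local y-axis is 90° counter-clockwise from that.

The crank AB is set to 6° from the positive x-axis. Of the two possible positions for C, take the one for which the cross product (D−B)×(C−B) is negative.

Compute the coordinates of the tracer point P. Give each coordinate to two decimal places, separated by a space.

A=(0,0), D=(4.00,0)
B = A + 1.00·(cos6°, sin6°) = (0.9945, 0.1045)
|BD| = 3.0073
circle(B,3.00) ∩ circle(D,5.00): a=-1.1566, h=2.7681
  candidates: C₊=(-0.0651,2.9112) cross=8.325; C₋=(-0.2575,-2.6217) cross=-8.325
  mode - wants cross < 0 → take C=(-0.2575,-2.6217) (cross=-8.325)
ex = (C−B)/|BC| = (-0.4174,-0.9087); ey = (0.9087,-0.4174)
P = B + 2.86·ex + 0.85·ey = (0.5733,-2.8492)

0.57 -2.85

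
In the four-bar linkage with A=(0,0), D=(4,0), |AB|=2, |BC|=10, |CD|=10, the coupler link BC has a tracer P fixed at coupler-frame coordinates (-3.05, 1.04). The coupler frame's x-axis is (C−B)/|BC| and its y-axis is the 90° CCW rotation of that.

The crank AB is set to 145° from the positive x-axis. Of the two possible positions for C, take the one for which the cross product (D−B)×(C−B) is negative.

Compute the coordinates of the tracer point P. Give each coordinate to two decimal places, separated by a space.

-0.88 4.28

A=(0,0), D=(4.00,0)
B = A + 2.00·(cos145°, sin145°) = (-1.6383, 1.1472)
|BD| = 5.7538
circle(B,10.00) ∩ circle(D,10.00): a=2.8769, h=9.5772
  candidates: C₊=(3.0903,9.9585) cross=55.106; C₋=(-0.7286,-8.8114) cross=-55.106
  mode - wants cross < 0 → take C=(-0.7286,-8.8114) (cross=-55.106)
ex = (C−B)/|BC| = (0.0910,-0.9959); ey = (0.9959,0.0910)
P = B + -3.05·ex + 1.04·ey = (-0.8801,4.2791)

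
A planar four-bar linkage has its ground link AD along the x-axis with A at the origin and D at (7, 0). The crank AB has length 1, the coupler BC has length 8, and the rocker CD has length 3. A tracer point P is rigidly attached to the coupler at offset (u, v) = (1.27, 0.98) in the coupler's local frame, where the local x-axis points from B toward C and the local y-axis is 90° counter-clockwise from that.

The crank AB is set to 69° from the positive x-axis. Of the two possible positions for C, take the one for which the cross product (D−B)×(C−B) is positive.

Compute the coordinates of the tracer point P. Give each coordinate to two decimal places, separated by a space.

1.37 2.18

A=(0,0), D=(7.00,0)
B = A + 1.00·(cos69°, sin69°) = (0.3584, 0.9336)
|BD| = 6.7069
circle(B,8.00) ∩ circle(D,3.00): a=7.4537, h=2.9056
  candidates: C₊=(8.1440,2.7733) cross=19.487; C₋=(7.3351,-2.9812) cross=-19.487
  mode + wants cross > 0 → take C=(8.1440,2.7733) (cross=19.487)
ex = (C−B)/|BC| = (0.9732,0.2300); ey = (-0.2300,0.9732)
P = B + 1.27·ex + 0.98·ey = (1.3690,2.1794)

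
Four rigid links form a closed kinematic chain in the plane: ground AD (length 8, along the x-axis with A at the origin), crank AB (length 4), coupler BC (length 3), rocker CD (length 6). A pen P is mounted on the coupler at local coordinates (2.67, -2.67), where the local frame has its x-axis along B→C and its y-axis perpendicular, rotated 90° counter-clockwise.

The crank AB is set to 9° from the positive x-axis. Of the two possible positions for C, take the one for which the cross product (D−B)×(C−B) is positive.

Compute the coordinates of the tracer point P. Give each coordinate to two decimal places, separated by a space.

A=(0,0), D=(8.00,0)
B = A + 4.00·(cos9°, sin9°) = (3.9508, 0.6257)
|BD| = 4.0973
circle(B,3.00) ∩ circle(D,6.00): a=-1.2462, h=2.7289
  candidates: C₊=(3.1359,3.5130) cross=11.181; C₋=(2.3024,-1.8809) cross=-11.181
  mode + wants cross > 0 → take C=(3.1359,3.5130) (cross=11.181)
ex = (C−B)/|BC| = (-0.2716,0.9624); ey = (-0.9624,-0.2716)
P = B + 2.67·ex + -2.67·ey = (5.7952,3.9206)

5.80 3.92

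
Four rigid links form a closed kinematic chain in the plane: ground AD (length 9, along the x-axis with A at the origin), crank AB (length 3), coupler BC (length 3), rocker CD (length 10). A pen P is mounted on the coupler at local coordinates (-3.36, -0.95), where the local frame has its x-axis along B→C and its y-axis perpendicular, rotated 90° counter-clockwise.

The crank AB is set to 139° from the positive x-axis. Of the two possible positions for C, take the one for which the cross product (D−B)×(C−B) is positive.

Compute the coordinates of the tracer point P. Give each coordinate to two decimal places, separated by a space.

A=(0,0), D=(9.00,0)
B = A + 3.00·(cos139°, sin139°) = (-2.2641, 1.9682)
|BD| = 11.4348
circle(B,3.00) ∩ circle(D,10.00): a=1.7383, h=2.4451
  candidates: C₊=(-0.1309,4.0775) cross=27.959; C₋=(-0.9726,-0.7396) cross=-27.959
  mode + wants cross > 0 → take C=(-0.1309,4.0775) (cross=27.959)
ex = (C−B)/|BC| = (0.7111,0.7031); ey = (-0.7031,0.7111)
P = B + -3.36·ex + -0.95·ey = (-3.9854,-1.0698)

-3.99 -1.07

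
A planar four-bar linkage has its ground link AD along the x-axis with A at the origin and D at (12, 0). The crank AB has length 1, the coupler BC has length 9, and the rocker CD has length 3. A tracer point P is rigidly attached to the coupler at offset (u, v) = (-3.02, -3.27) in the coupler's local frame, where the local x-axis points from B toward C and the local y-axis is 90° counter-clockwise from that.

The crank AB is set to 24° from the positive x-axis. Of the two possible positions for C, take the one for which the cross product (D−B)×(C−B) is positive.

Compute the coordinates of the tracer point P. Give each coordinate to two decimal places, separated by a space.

A=(0,0), D=(12.00,0)
B = A + 1.00·(cos24°, sin24°) = (0.9135, 0.4067)
|BD| = 11.0939
circle(B,9.00) ∩ circle(D,3.00): a=8.7920, h=1.9238
  candidates: C₊=(9.7701,2.0069) cross=21.343; C₋=(9.6291,-1.8381) cross=-21.343
  mode + wants cross > 0 → take C=(9.7701,2.0069) (cross=21.343)
ex = (C−B)/|BC| = (0.9841,0.1778); ey = (-0.1778,0.9841)
P = B + -3.02·ex + -3.27·ey = (-1.4769,-3.3481)

-1.48 -3.35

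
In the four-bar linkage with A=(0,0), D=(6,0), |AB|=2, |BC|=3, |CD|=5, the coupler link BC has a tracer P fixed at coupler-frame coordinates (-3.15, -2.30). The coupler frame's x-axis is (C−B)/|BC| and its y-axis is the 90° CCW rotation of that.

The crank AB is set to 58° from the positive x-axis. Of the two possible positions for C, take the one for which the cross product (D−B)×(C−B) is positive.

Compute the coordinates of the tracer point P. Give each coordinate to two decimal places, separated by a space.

A=(0,0), D=(6.00,0)
B = A + 2.00·(cos58°, sin58°) = (1.0598, 1.6961)
|BD| = 5.2232
circle(B,3.00) ∩ circle(D,5.00): a=1.0800, h=2.7989
  candidates: C₊=(2.9901,3.9926) cross=14.619; C₋=(1.1724,-1.3018) cross=-14.619
  mode + wants cross > 0 → take C=(2.9901,3.9926) (cross=14.619)
ex = (C−B)/|BC| = (0.6434,0.7655); ey = (-0.7655,0.6434)
P = B + -3.15·ex + -2.30·ey = (0.7937,-2.1951)

0.79 -2.20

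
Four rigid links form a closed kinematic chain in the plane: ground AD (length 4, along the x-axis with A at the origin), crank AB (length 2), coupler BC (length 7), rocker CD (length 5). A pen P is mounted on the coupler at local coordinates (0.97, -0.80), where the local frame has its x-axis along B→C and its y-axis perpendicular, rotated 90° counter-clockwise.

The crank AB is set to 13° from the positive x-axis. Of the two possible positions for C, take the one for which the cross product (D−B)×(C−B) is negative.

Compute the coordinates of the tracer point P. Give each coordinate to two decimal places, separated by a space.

A=(0,0), D=(4.00,0)
B = A + 2.00·(cos13°, sin13°) = (1.9487, 0.4499)
|BD| = 2.1000
circle(B,7.00) ∩ circle(D,5.00): a=6.7642, h=1.8014
  candidates: C₊=(8.9419,0.7603) cross=3.783; C₋=(8.1700,-2.7588) cross=-3.783
  mode - wants cross < 0 → take C=(8.1700,-2.7588) (cross=-3.783)
ex = (C−B)/|BC| = (0.8888,-0.4584); ey = (0.4584,0.8888)
P = B + 0.97·ex + -0.80·ey = (2.4441,-0.7057)

2.44 -0.71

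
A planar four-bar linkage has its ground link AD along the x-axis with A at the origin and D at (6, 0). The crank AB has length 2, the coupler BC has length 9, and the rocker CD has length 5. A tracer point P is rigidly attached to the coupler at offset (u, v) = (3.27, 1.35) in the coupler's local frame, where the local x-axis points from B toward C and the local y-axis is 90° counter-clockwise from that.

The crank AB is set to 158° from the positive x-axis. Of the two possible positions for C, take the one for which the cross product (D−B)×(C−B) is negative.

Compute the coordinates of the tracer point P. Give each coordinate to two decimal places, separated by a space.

A=(0,0), D=(6.00,0)
B = A + 2.00·(cos158°, sin158°) = (-1.8544, 0.7492)
|BD| = 7.8900
circle(B,9.00) ∩ circle(D,5.00): a=7.4938, h=4.9843
  candidates: C₊=(6.0789,4.9994) cross=39.326; C₋=(5.1323,-4.9241) cross=-39.326
  mode - wants cross < 0 → take C=(5.1323,-4.9241) (cross=-39.326)
ex = (C−B)/|BC| = (0.7763,-0.6304); ey = (0.6304,0.7763)
P = B + 3.27·ex + 1.35·ey = (1.5351,-0.2641)

1.54 -0.26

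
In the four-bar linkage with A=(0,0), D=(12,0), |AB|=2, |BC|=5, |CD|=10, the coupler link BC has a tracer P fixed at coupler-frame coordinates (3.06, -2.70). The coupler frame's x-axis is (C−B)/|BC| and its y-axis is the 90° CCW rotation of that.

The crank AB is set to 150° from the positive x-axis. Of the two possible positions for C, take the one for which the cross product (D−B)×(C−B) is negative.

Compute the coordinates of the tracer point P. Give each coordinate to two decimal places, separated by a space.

-0.97 -3.01

A=(0,0), D=(12.00,0)
B = A + 2.00·(cos150°, sin150°) = (-1.7321, 1.0000)
|BD| = 13.7684
circle(B,5.00) ∩ circle(D,10.00): a=4.1606, h=2.7730
  candidates: C₊=(2.6189,3.4635) cross=38.180; C₋=(2.2161,-2.0679) cross=-38.180
  mode - wants cross < 0 → take C=(2.2161,-2.0679) (cross=-38.180)
ex = (C−B)/|BC| = (0.7896,-0.6136); ey = (0.6136,0.7896)
P = B + 3.06·ex + -2.70·ey = (-0.9724,-3.0096)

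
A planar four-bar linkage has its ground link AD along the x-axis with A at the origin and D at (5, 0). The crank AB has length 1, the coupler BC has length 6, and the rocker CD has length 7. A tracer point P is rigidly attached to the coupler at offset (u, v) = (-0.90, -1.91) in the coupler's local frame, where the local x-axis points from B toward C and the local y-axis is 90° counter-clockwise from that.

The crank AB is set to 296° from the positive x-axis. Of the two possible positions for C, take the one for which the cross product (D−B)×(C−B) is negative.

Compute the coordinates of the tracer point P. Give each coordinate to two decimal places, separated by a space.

A=(0,0), D=(5.00,0)
B = A + 1.00·(cos296°, sin296°) = (0.4384, -0.8988)
|BD| = 4.6493
circle(B,6.00) ∩ circle(D,7.00): a=0.9266, h=5.9280
  candidates: C₊=(0.2015,5.0965) cross=27.561; C₋=(2.4935,-6.5359) cross=-27.561
  mode - wants cross < 0 → take C=(2.4935,-6.5359) (cross=-27.561)
ex = (C−B)/|BC| = (0.3425,-0.9395); ey = (0.9395,0.3425)
P = B + -0.90·ex + -1.91·ey = (-1.6644,-0.7074)

-1.66 -0.71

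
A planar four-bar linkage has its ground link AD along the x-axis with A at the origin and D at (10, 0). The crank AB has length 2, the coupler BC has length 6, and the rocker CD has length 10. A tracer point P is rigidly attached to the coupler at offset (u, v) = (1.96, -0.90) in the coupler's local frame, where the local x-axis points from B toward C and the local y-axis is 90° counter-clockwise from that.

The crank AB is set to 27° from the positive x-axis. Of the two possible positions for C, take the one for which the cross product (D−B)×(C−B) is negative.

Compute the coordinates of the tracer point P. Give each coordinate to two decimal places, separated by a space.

0.75 -0.99

A=(0,0), D=(10.00,0)
B = A + 2.00·(cos27°, sin27°) = (1.7820, 0.9080)
|BD| = 8.2680
circle(B,6.00) ∩ circle(D,10.00): a=0.2637, h=5.9942
  candidates: C₊=(2.7023,6.8370) cross=49.560; C₋=(1.3858,-5.0789) cross=-49.560
  mode - wants cross < 0 → take C=(1.3858,-5.0789) (cross=-49.560)
ex = (C−B)/|BC| = (-0.0660,-0.9978); ey = (0.9978,-0.0660)
P = B + 1.96·ex + -0.90·ey = (0.7545,-0.9883)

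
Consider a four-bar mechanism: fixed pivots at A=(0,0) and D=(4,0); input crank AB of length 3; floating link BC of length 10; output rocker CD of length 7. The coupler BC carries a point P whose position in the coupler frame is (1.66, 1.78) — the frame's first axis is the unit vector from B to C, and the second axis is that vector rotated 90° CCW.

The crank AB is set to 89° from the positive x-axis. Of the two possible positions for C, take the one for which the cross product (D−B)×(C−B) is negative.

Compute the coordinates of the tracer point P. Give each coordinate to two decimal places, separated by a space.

2.15 1.76

A=(0,0), D=(4.00,0)
B = A + 3.00·(cos89°, sin89°) = (0.0524, 2.9995)
|BD| = 4.9579
circle(B,10.00) ∩ circle(D,7.00): a=7.6222, h=6.4731
  candidates: C₊=(10.0376,3.5422) cross=32.093; C₋=(2.2052,-6.7660) cross=-32.093
  mode - wants cross < 0 → take C=(2.2052,-6.7660) (cross=-32.093)
ex = (C−B)/|BC| = (0.2153,-0.9766); ey = (0.9766,0.2153)
P = B + 1.66·ex + 1.78·ey = (2.1480,1.7617)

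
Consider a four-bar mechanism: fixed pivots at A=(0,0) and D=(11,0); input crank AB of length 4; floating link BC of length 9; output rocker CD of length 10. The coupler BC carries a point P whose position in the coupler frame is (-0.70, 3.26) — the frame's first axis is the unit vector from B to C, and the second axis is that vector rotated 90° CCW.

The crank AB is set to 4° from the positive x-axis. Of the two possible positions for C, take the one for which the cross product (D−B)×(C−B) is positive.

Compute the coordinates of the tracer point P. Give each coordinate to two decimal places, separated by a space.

0.66 0.51

A=(0,0), D=(11.00,0)
B = A + 4.00·(cos4°, sin4°) = (3.9903, 0.2790)
|BD| = 7.0153
circle(B,9.00) ∩ circle(D,10.00): a=2.1535, h=8.7386
  candidates: C₊=(6.4896,8.9250) cross=61.304; C₋=(5.7944,-8.5383) cross=-61.304
  mode + wants cross > 0 → take C=(6.4896,8.9250) (cross=61.304)
ex = (C−B)/|BC| = (0.2777,0.9607); ey = (-0.9607,0.2777)
P = B + -0.70·ex + 3.26·ey = (0.6641,0.5119)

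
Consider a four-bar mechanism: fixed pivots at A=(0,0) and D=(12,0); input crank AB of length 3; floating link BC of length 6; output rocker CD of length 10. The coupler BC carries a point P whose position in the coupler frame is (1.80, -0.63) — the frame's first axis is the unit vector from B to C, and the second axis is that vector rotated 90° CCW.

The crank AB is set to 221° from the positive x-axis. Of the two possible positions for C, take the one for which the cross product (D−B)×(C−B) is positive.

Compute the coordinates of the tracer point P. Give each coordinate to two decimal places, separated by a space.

-0.50 -1.24

A=(0,0), D=(12.00,0)
B = A + 3.00·(cos221°, sin221°) = (-2.2641, -1.9682)
|BD| = 14.3993
circle(B,6.00) ∩ circle(D,10.00): a=4.9773, h=3.3506
  candidates: C₊=(2.2085,2.0313) cross=48.246; C₋=(3.1244,-4.6070) cross=-48.246
  mode + wants cross > 0 → take C=(2.2085,2.0313) (cross=48.246)
ex = (C−B)/|BC| = (0.7454,0.6666); ey = (-0.6666,0.7454)
P = B + 1.80·ex + -0.63·ey = (-0.5024,-1.2380)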